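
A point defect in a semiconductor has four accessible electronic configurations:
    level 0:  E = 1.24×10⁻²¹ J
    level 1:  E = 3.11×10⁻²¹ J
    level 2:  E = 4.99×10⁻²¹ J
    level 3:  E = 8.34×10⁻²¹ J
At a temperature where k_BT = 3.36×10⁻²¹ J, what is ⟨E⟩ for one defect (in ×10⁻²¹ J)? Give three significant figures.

2.80 ×10⁻²¹ J

Eᵢ/kT = 0.36905, 0.92560, 1.4851, 2.4821.
Z = Σ e^(−Eᵢ/kT) = e^(−0.36905) + e^(−0.92560) + e^(−1.4851) + e^(−2.4821) = 0.69139 + 0.39629 + 0.22648 + 0.083568 = 1.3977.
⟨E⟩ = Σ Eᵢ e^(−Eᵢ/kT) / Z = (1.24·0.69139 + 3.11·0.39629 + 4.99·0.22648 + 8.34·0.083568) / 1.3977 = 2.80 ×10⁻²¹ J.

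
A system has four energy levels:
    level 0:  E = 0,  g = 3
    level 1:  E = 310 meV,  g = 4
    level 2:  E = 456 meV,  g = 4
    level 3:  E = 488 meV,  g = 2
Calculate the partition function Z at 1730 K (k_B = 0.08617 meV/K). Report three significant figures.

Z = 3.76

k_BT = 0.08617 × 1730 K = 149.07 meV.
Eᵢ/kT = 0, 2.0796, 3.0590, 3.2736.
Z = Σ gᵢe^(−Eᵢ/kT) = 3·e^(−0) + 4·e^(−2.0796) + 4·e^(−3.0590) + 2·e^(−3.2736) = 3.0000 + 0.49992 + 0.18774 + 0.075740 = 3.7634.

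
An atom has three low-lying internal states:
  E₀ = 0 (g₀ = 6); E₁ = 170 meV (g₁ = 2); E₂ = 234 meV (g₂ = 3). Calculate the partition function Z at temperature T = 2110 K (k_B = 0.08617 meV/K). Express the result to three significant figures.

Z = 7.61

k_BT = 0.08617 × 2110 K = 181.82 meV.
Eᵢ/kT = 0, 0.93499, 1.2870.
Z = Σ gᵢe^(−Eᵢ/kT) = 6·e^(−0) + 2·e^(−0.93499) + 3·e^(−1.2870) = 6.0000 + 0.78518 + 0.82829 = 7.6135.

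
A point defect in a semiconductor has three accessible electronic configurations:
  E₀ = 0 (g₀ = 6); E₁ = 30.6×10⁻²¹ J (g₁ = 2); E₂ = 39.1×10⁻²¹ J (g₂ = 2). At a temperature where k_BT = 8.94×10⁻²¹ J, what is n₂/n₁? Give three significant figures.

0.386

n₂/n₁ = (g₂/g₁) exp[−(E₂−E₁)/kT] = (2/2) × exp(−(8.5 ×10⁻²¹ J)/(8.94 ×10⁻²¹ J)) = (2/2) × exp(-0.95078) = 0.386.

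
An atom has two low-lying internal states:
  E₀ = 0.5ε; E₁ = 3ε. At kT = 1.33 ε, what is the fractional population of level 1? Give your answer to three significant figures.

0.132

Eᵢ/kT = 0.37594, 2.2556.
Z = Σ e^(−Eᵢ/kT) = e^(−0.37594) + e^(−2.2556) = 0.68664 + 0.10481 = 0.79145.
P₁ = e^(−E₁/kT) / Z = 0.10481/0.79145 = 0.132.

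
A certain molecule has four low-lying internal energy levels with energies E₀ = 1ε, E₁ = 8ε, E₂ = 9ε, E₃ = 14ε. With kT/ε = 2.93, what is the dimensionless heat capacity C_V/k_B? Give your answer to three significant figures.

0.915

Eᵢ/kT = 0.34130, 2.7304, 3.0717, 4.7782.
Z = Σ e^(−Eᵢ/kT) = e^(−0.34130) + e^(−2.7304) + e^(−3.0717) + e^(−4.7782) = 0.71085 + 0.065193 + 0.046342 + 0.0084111 = 0.83080.
⟨E⟩ = 2.1271 ε, ⟨E²⟩ = 12.380 ε².
C_V/k_B = (⟨E²⟩ − ⟨E⟩²)/(kT)² = (12.380 − 4.5246)/8.5849 = 0.915.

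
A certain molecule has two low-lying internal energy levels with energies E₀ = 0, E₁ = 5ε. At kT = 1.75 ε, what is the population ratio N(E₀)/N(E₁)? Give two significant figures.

n₀/n₁ = exp[−(E₀−E₁)/kT] = exp(−(-5ε)/(1.75ε)) = exp(2.857) = 17.

17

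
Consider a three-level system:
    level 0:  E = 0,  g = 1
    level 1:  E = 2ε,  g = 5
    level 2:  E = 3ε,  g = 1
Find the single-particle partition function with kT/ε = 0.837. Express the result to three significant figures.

Eᵢ/kT = 0, 2.3895, 3.5842.
Z = Σ gᵢe^(−Eᵢ/kT) = 1·e^(−0) + 5·e^(−2.3895) + 1·e^(−3.5842) = 1.0000 + 0.45838 + 0.027759 = 1.4861.

Z = 1.49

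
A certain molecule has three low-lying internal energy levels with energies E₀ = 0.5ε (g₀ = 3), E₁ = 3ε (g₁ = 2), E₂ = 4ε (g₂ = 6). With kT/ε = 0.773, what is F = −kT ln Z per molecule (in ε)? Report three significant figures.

-0.385 ε

Eᵢ/kT = 0.64683, 3.8810, 5.1746.
Z = Σ gᵢe^(−Eᵢ/kT) = 3·e^(−0.64683) + 2·e^(−3.8810) + 6·e^(−5.1746) = 1.5711 + 0.041260 + 0.033951 = 1.6463.
F = −kT ln Z = −0.773 × ln(1.6463) = −0.773 × 0.49853 = -0.385 ε.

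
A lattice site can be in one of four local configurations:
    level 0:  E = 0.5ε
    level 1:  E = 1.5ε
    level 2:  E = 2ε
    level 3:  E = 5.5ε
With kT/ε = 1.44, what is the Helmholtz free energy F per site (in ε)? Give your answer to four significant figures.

-0.4115 ε

Eᵢ/kT = 0.347222, 1.04167, 1.38889, 3.81944.
Z = Σ e^(−Eᵢ/kT) = e^(−0.347222) + e^(−1.04167) + e^(−1.38889) + e^(−3.81944) = 0.706648 + 0.352865 + 0.249352 + 0.0219401 = 1.33081.
F = −kT ln Z = −1.44 × ln(1.33081) = −1.44 × 0.285788 = -0.4115 ε.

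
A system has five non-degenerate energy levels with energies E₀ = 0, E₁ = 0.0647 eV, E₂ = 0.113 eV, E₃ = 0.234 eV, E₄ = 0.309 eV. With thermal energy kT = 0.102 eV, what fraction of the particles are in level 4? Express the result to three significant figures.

0.0241

Eᵢ/kT = 0, 0.63431, 1.1078, 2.2941, 3.0294.
Z = Σ e^(−Eᵢ/kT) = e^(−0) + e^(−0.63431) + e^(−1.1078) + e^(−2.2941) + e^(−3.0294) = 1.0000 + 0.53030 + 0.33028 + 0.10085 + 0.048345 = 2.0098.
P₄ = e^(−E₄/kT) / Z = 0.048345/2.0098 = 0.0241.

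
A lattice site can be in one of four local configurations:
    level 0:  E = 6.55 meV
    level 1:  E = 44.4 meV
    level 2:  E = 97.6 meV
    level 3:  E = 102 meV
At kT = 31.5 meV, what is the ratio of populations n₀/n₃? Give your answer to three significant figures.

n₀/n₃ = exp[−(E₀−E₃)/kT] = exp(−(-95.45 meV)/(31.5 meV)) = exp(3.0302) = 20.7.

20.7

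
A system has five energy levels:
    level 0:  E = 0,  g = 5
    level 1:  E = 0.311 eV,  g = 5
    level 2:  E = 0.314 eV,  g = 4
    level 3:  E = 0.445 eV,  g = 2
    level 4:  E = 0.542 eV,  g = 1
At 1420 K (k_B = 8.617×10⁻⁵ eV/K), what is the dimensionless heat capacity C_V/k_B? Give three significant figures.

0.829

k_BT = 8.617×10⁻⁵ × 1420 K = 0.12236 eV.
Eᵢ/kT = 0, 2.5417, 2.5662, 3.6368, 4.4296.
Z = Σ gᵢe^(−Eᵢ/kT) = 5·e^(−0) + 5·e^(−2.5417) + 4·e^(−2.5662) + 2·e^(−3.6368) + 1·e^(−4.4296) = 5.0000 + 0.39366 + 0.30731 + 0.052673 + 0.011919 = 5.7656.
⟨E⟩ = 0.043157 eV, ⟨E²⟩ = 0.014275 eV².
C_V/k_B = (⟨E²⟩ − ⟨E⟩²)/(kT)² = (0.014275 − 0.0018625)/0.014972 = 0.829.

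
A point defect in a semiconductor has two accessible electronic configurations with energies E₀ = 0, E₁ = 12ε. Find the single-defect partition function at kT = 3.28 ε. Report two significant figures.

Eᵢ/kT = 0, 3.659.
Z = Σ e^(−Eᵢ/kT) = e^(−0) + e^(−3.659) = 1.000 + 0.02576 = 1.026.

Z = 1.0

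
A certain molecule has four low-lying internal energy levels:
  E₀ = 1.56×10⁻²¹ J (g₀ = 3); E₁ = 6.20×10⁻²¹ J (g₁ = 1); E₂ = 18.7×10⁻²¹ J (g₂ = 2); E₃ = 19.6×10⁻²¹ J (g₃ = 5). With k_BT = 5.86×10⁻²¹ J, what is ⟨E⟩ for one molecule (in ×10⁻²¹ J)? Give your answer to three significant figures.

Eᵢ/kT = 0.26621, 1.0580, 3.1911, 3.3447.
Z = Σ gᵢe^(−Eᵢ/kT) = 3·e^(−0.26621) + 1·e^(−1.0580) + 2·e^(−3.1911) + 5·e^(−3.3447) = 2.2988 + 0.34715 + 0.082253 + 0.17635 = 2.9046.
⟨E⟩ = Σ Eᵢ gᵢe^(−Eᵢ/kT) / Z = (1.56·2.2988 + 6.20·0.34715 + 18.7·0.082253 + 19.6·0.17635) / 2.9046 = 3.70 ×10⁻²¹ J.

3.70 ×10⁻²¹ J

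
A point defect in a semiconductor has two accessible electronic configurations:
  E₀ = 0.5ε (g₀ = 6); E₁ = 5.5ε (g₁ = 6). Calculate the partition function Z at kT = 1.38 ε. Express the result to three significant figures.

Z = 4.29

Eᵢ/kT = 0.36232, 3.9855.
Z = Σ gᵢe^(−Eᵢ/kT) = 6·e^(−0.36232) + 6·e^(−3.9855) = 4.1764 + 0.11150 = 4.2879.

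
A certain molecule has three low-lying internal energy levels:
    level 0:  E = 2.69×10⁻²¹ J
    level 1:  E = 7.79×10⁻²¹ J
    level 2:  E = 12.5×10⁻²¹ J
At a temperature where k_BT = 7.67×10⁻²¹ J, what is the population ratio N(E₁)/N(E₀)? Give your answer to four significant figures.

n₁/n₀ = exp[−(E₁−E₀)/kT] = exp(−(5.10 ×10⁻²¹ J)/(7.67 ×10⁻²¹ J)) = exp(-0.664928) = 0.5143.

0.5143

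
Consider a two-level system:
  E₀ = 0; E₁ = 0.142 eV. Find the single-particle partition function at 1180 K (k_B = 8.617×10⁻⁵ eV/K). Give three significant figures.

Z = 1.25

k_BT = 8.617×10⁻⁵ × 1180 K = 0.10168 eV.
Eᵢ/kT = 0, 1.3965.
Z = Σ e^(−Eᵢ/kT) = e^(−0) + e^(−1.3965) = 1.0000 + 0.24746 = 1.2475.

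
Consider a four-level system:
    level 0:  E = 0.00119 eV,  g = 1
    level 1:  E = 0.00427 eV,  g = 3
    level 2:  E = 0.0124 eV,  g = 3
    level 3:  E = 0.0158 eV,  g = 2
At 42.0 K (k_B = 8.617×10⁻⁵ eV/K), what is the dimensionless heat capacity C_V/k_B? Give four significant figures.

k_BT = 8.617×10⁻⁵ × 42.0 K = 0.00361914 eV.
Eᵢ/kT = 0.328807, 1.17984, 3.42623, 4.36568.
Z = Σ gᵢe^(−Eᵢ/kT) = 1·e^(−0.328807) + 3·e^(−1.17984) + 3·e^(−3.42623) + 2·e^(−4.36568) = 0.719782 + 0.921984 + 0.0975278 + 0.0254120 = 1.76471.
⟨E⟩ = 0.00362908 eV, ⟨E²⟩ = 0.0000221960 eV².
C_V/k_B = (⟨E²⟩ − ⟨E⟩²)/(kT)² = (0.0000221960 − 0.0000131702)/0.0000130982 = 0.6891.

0.6891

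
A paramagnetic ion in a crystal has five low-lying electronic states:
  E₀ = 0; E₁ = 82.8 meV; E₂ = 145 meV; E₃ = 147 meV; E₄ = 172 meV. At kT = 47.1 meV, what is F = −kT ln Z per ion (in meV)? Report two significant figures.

-12 meV

Eᵢ/kT = 0, 1.758, 3.079, 3.121, 3.652.
Z = Σ e^(−Eᵢ/kT) = e^(−0) + e^(−1.758) + e^(−3.079) + e^(−3.121) + e^(−3.652) = 1.000 + 0.1724 + 0.04601 + 0.04411 + 0.02594 = 1.288.
F = −kT ln Z = −47.1 × ln(1.288) = −47.1 × 0.2531 = -12 meV.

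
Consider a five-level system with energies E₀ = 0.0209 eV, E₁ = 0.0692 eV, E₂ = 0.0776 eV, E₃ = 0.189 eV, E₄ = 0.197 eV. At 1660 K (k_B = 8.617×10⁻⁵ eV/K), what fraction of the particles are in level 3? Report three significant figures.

k_BT = 8.617×10⁻⁵ × 1660 K = 0.14304 eV.
Eᵢ/kT = 0.14611, 0.48378, 0.54251, 1.3213, 1.3772.
Z = Σ e^(−Eᵢ/kT) = e^(−0.14611) + e^(−0.48378) + e^(−0.54251) + e^(−1.3213) + e^(−1.3772) = 0.86406 + 0.61645 + 0.58129 + 0.26679 + 0.25228 = 2.5809.
P₃ = e^(−E₃/kT) / Z = 0.26679/2.5809 = 0.103.

0.103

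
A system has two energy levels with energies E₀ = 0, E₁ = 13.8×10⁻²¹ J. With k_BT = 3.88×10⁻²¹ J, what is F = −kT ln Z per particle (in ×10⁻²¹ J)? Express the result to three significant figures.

-0.109 ×10⁻²¹ J

Eᵢ/kT = 0, 3.5567.
Z = Σ e^(−Eᵢ/kT) = e^(−0) + e^(−3.5567) = 1.0000 + 0.028533 = 1.0285.
F = −kT ln Z = −3.88 × ln(1.0285) = −3.88 × 0.028101 = -0.109 ×10⁻²¹ J.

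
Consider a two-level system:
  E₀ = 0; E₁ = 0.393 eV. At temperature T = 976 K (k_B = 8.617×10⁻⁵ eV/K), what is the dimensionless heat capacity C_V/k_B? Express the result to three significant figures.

0.200

k_BT = 8.617×10⁻⁵ × 976 K = 0.084102 eV.
Eᵢ/kT = 0, 4.6729.
Z = Σ e^(−Eᵢ/kT) = e^(−0) + e^(−4.6729) = 1.0000 + 0.0093451 = 1.0093.
⟨E⟩ = 0.0036388 eV, ⟨E²⟩ = 0.0014300 eV².
C_V/k_B = (⟨E²⟩ − ⟨E⟩²)/(kT)² = (0.0014300 − 0.000013241)/0.0070731 = 0.200.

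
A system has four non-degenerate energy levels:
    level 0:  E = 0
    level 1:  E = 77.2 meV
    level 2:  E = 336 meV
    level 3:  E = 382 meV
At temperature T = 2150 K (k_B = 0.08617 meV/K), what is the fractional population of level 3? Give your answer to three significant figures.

k_BT = 0.08617 × 2150 K = 185.27 meV.
Eᵢ/kT = 0, 0.41669, 1.8136, 2.0619.
Z = Σ e^(−Eᵢ/kT) = e^(−0) + e^(−0.41669) + e^(−1.8136) + e^(−2.0619) = 1.0000 + 0.65923 + 0.16307 + 0.12721 = 1.9495.
P₃ = e^(−E₃/kT) / Z = 0.12721/1.9495 = 0.0653.

0.0653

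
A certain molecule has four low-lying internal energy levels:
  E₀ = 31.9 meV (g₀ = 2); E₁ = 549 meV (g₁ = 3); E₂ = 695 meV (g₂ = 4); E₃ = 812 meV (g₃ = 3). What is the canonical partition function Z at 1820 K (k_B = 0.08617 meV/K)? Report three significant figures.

Z = 1.79

k_BT = 0.08617 × 1820 K = 156.83 meV.
Eᵢ/kT = 0.20340, 3.5006, 4.4316, 5.1776.
Z = Σ gᵢe^(−Eᵢ/kT) = 2·e^(−0.20340) + 3·e^(−3.5006) + 4·e^(−4.4316) + 3·e^(−5.1776) = 1.6319 + 0.090538 + 0.047582 + 0.016925 = 1.7869.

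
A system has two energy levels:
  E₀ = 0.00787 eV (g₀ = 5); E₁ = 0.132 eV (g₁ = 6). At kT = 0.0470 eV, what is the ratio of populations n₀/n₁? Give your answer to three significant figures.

n₀/n₁ = (g₀/g₁) exp[−(E₀−E₁)/kT] = (5/6) × exp(−(-0.12413 eV)/(0.0470 eV)) = (5/6) × exp(2.6411) = 11.7.

11.7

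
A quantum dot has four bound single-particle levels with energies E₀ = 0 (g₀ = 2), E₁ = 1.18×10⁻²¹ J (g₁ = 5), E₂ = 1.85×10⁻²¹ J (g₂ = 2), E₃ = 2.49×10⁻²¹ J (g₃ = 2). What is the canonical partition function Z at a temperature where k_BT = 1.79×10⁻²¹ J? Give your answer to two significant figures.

Z = 5.8

Eᵢ/kT = 0, 0.6592, 1.034, 1.391.
Z = Σ gᵢe^(−Eᵢ/kT) = 2·e^(−0) + 5·e^(−0.6592) + 2·e^(−1.034) + 2·e^(−1.391) = 2.000 + 2.586 + 0.7112 + 0.4977 = 5.795.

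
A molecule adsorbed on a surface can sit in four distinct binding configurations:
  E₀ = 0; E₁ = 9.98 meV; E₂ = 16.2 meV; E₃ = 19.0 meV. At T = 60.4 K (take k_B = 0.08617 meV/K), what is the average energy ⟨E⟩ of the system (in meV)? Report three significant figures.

2.20 meV

k_BT = 0.08617 × 60.4 K = 5.2047 meV.
Eᵢ/kT = 0, 1.9175, 3.1126, 3.6505.
Z = Σ e^(−Eᵢ/kT) = e^(−0) + e^(−1.9175) + e^(−3.1126) + e^(−3.6505) = 1.0000 + 0.14697 + 0.044485 + 0.025978 = 1.2174.
⟨E⟩ = Σ Eᵢ e^(−Eᵢ/kT) / Z = (0·1.0000 + 9.98·0.14697 + 16.2·0.044485 + 19.0·0.025978) / 1.2174 = 2.20 meV.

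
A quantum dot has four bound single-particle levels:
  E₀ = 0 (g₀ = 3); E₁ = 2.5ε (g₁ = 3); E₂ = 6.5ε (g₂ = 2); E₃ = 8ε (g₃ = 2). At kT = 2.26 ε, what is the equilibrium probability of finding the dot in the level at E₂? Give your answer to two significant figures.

0.027

Eᵢ/kT = 0, 1.106, 2.876, 3.540.
Z = Σ gᵢe^(−Eᵢ/kT) = 3·e^(−0) + 3·e^(−1.106) + 2·e^(−2.876) + 2·e^(−3.540) = 3.000 + 0.9926 + 0.1127 + 0.05803 = 4.163.
P₂ = g₂ e^(−E₂/kT) / Z = 0.1127/4.163 = 0.027.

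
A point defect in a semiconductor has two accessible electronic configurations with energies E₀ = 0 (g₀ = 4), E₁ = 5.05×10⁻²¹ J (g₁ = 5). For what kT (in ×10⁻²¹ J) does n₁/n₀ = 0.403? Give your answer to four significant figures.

n₁/n₀ = (g₁/g₀) exp[−(E₁−E₀)/kT] = 0.403.
⇒ (E₁−E₀)/kT = ln((5/4)/0.403) = ln(3.10174) = 1.13196.
kT = 5.05 ×10⁻²¹ J / 1.13196 = 4.461 ×10⁻²¹ J.

4.461 ×10⁻²¹ J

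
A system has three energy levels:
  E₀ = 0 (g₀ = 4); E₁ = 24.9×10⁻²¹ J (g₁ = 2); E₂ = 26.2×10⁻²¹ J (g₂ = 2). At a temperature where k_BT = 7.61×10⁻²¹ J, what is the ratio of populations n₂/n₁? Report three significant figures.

n₂/n₁ = (g₂/g₁) exp[−(E₂−E₁)/kT] = (2/2) × exp(−(1.3 ×10⁻²¹ J)/(7.61 ×10⁻²¹ J)) = (2/2) × exp(-0.17083) = 0.843.

0.843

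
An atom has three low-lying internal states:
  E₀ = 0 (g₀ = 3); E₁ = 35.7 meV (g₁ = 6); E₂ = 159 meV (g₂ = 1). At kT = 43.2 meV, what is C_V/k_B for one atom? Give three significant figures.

Eᵢ/kT = 0, 0.82639, 3.6806.
Z = Σ gᵢe^(−Eᵢ/kT) = 3·e^(−0) + 6·e^(−0.82639) + 1·e^(−3.6806) = 3.0000 + 2.6258 + 0.025208 = 5.6510.
⟨E⟩ = 17.298 meV, ⟨E²⟩ = 704.98 meV².
C_V/k_B = (⟨E²⟩ − ⟨E⟩²)/(kT)² = (704.98 − 299.22)/1866.2 = 0.217.

0.217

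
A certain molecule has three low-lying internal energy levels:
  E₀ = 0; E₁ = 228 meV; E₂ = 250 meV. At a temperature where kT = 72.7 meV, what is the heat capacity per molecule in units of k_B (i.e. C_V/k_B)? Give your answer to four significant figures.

0.6977

Eᵢ/kT = 0, 3.13618, 3.43879.
Z = Σ e^(−Eᵢ/kT) = e^(−0) + e^(−3.13618) + e^(−3.43879) = 1.00000 + 0.0434485 + 0.0321035 = 1.07555.
⟨E⟩ = 16.6725 meV, ⟨E²⟩ = 3965.50 meV².
C_V/k_B = (⟨E²⟩ − ⟨E⟩²)/(kT)² = (3965.50 − 277.972)/5285.29 = 0.6977.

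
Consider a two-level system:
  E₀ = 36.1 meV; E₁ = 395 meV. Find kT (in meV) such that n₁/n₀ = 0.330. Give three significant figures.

324 meV

n₁/n₀ = exp[−(E₁−E₀)/kT] = 0.330.
⇒ (E₁−E₀)/kT = ln(1/0.330) = ln(3.0303) = 1.1087.
kT = 358.9 meV / 1.1087 = 324 meV.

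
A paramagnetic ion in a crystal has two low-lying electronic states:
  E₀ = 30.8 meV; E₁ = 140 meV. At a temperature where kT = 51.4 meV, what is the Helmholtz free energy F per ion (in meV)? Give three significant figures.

25.0 meV

Eᵢ/kT = 0.59922, 2.7237.
Z = Σ e^(−Eᵢ/kT) = e^(−0.59922) + e^(−2.7237) = 0.54924 + 0.065631 = 0.61487.
F = −kT ln Z = −51.4 × ln(0.61487) = −51.4 × -0.48634 = 25.0 meV.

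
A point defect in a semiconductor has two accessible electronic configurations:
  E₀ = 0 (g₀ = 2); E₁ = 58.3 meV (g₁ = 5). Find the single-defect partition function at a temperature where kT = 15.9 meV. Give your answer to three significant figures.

Eᵢ/kT = 0, 3.6667.
Z = Σ gᵢe^(−Eᵢ/kT) = 2·e^(−0) + 5·e^(−3.6667) = 2.0000 + 0.12780 = 2.1278.

Z = 2.13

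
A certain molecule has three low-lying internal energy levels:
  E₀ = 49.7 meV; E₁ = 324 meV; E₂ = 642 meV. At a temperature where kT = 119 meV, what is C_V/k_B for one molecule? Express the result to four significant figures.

0.5762

Eᵢ/kT = 0.417647, 2.72269, 5.39496.
Z = Σ e^(−Eᵢ/kT) = e^(−0.417647) + e^(−2.72269) + e^(−5.39496) = 0.658595 + 0.0656978 + 0.00453940 = 0.728832.
⟨E⟩ = 78.1148 meV, ⟨E²⟩ = 14261.8 meV².
C_V/k_B = (⟨E²⟩ − ⟨E⟩²)/(kT)² = (14261.8 − 6101.92)/14161.0 = 0.5762.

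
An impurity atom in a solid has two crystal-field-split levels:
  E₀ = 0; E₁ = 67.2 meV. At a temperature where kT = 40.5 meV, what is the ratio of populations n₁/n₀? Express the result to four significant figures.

n₁/n₀ = exp[−(E₁−E₀)/kT] = exp(−(67.2 meV)/(40.5 meV)) = exp(-1.65926) = 0.1903.

0.1903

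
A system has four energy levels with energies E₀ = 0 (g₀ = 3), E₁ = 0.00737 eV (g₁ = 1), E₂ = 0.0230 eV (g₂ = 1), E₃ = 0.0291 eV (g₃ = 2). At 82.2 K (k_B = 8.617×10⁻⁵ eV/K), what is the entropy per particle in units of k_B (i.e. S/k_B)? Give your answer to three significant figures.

1.41

k_BT = 8.617×10⁻⁵ × 82.2 K = 0.0070832 eV.
Eᵢ/kT = 0, 1.0405, 3.2471, 4.1083.
Z = Σ gᵢe^(−Eᵢ/kT) = 3·e^(−0) + 1·e^(−1.0405) + 1·e^(−3.2471) + 2·e^(−4.1083) = 3.0000 + 0.35328 + 0.038887 + 0.032871 = 3.4250.
⟨E⟩ = Σ EᵢPᵢ = 0.0013006 eV.
S/k_B = ln Z + ⟨E⟩/kT = ln(3.4250) + 0.0013006/0.0070832 = 1.2311 + 0.18362 = 1.41.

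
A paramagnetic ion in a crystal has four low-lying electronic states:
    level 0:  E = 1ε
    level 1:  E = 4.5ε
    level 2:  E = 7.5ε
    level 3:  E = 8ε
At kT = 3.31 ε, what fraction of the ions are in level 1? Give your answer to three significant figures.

Eᵢ/kT = 0.30211, 1.3595, 2.2659, 2.4169.
Z = Σ e^(−Eᵢ/kT) = e^(−0.30211) + e^(−1.3595) + e^(−2.2659) + e^(−2.4169) = 0.73926 + 0.25679 + 0.10374 + 0.089198 = 1.1890.
P₁ = e^(−E₁/kT) / Z = 0.25679/1.1890 = 0.216.

0.216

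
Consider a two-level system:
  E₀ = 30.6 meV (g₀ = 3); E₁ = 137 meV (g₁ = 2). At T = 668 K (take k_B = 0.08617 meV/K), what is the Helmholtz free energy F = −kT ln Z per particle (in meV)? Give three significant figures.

k_BT = 0.08617 × 668 K = 57.562 meV.
Eᵢ/kT = 0.53160, 2.3800.
Z = Σ gᵢe^(−Eᵢ/kT) = 3·e^(−0.53160) + 2·e^(−2.3800) = 1.7630 + 0.18510 = 1.9481.
F = −kT ln Z = −57.562 × ln(1.9481) = −57.562 × 0.66685 = -38.4 meV.

-38.4 meV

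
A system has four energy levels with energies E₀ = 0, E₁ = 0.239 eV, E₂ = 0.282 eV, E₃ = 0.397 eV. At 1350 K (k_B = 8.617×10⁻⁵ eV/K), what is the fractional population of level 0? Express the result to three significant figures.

k_BT = 8.617×10⁻⁵ × 1350 K = 0.11633 eV.
Eᵢ/kT = 0, 2.0545, 2.4241, 3.4127.
Z = Σ e^(−Eᵢ/kT) = e^(−0) + e^(−2.0545) + e^(−2.4241) + e^(−3.4127) = 1.0000 + 0.12816 + 0.088558 + 0.032952 = 1.2497.
P₀ = e^(−E₀/kT) / Z = 1.0000/1.2497 = 0.800.

0.800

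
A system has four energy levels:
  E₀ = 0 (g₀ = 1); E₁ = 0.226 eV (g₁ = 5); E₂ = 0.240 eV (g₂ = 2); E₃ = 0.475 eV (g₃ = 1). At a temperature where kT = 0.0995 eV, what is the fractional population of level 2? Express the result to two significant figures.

Eᵢ/kT = 0, 2.271, 2.412, 4.774.
Z = Σ gᵢe^(−Eᵢ/kT) = 1·e^(−0) + 5·e^(−2.271) + 2·e^(−2.412) + 1·e^(−4.774) = 1.000 + 0.5160 + 0.1793 + 0.008447 = 1.704.
P₂ = g₂ e^(−E₂/kT) / Z = 0.1793/1.704 = 0.11.

0.11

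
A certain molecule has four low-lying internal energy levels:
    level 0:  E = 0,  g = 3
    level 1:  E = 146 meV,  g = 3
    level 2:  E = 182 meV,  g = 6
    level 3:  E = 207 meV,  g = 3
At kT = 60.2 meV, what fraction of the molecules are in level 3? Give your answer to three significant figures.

0.0264

Eᵢ/kT = 0, 2.4252, 3.0233, 3.4385.
Z = Σ gᵢe^(−Eᵢ/kT) = 3·e^(−0) + 3·e^(−2.4252) + 6·e^(−3.0233) + 3·e^(−3.4385) = 3.0000 + 0.26538 + 0.29184 + 0.096338 = 3.6536.
P₃ = g₃ e^(−E₃/kT) / Z = 0.096338/3.6536 = 0.0264.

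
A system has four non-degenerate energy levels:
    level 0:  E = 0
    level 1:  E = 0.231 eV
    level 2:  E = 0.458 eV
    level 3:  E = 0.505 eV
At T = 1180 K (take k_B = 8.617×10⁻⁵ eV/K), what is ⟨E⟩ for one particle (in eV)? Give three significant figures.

0.0289 eV

k_BT = 8.617×10⁻⁵ × 1180 K = 0.10168 eV.
Eᵢ/kT = 0, 2.2718, 4.5043, 4.9666.
Z = Σ e^(−Eᵢ/kT) = e^(−0) + e^(−2.2718) + e^(−4.5043) + e^(−4.9666) = 1.0000 + 0.10313 + 0.011061 + 0.0069668 = 1.1212.
⟨E⟩ = Σ Eᵢ e^(−Eᵢ/kT) / Z = (0·1.0000 + 0.231·0.10313 + 0.458·0.011061 + 0.505·0.0069668) / 1.1212 = 0.0289 eV.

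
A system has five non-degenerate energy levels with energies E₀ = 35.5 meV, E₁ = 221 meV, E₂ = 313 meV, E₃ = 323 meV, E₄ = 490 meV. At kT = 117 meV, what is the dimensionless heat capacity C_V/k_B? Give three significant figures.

Eᵢ/kT = 0.30342, 1.8889, 2.6752, 2.7607, 4.1880.
Z = Σ e^(−Eᵢ/kT) = e^(−0.30342) + e^(−1.8889) + e^(−2.6752) + e^(−2.7607) + e^(−4.1880) = 0.73829 + 0.15124 + 0.068893 + 0.063247 + 0.015177 = 1.0368.
⟨E⟩ = 105.19 meV, ⟨E²⟩ = 24411 meV².
C_V/k_B = (⟨E²⟩ − ⟨E⟩²)/(kT)² = (24411 − 11065)/13689 = 0.975.

0.975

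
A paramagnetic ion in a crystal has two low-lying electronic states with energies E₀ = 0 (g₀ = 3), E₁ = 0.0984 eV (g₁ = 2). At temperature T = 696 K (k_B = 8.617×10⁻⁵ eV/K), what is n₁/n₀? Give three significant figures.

0.129

k_BT = 8.617×10⁻⁵ × 696 K = 0.059974 eV.
n₁/n₀ = (g₁/g₀) exp[−(E₁−E₀)/kT] = (2/3) × exp(−(0.0984 eV)/(0.059974 eV)) = (2/3) × exp(-1.6407) = 0.129.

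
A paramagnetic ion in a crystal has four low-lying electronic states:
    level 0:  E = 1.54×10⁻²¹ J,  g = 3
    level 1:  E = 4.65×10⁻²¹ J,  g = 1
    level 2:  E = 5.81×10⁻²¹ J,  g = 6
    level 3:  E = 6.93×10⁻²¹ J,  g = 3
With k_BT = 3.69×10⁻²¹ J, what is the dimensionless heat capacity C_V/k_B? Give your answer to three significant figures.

Eᵢ/kT = 0.41734, 1.2602, 1.5745, 1.8780.
Z = Σ gᵢe^(−Eᵢ/kT) = 3·e^(−0.41734) + 1·e^(−1.2602) + 6·e^(−1.5745) + 3·e^(−1.8780) = 1.9764 + 0.28360 + 1.2427 + 0.45869 = 3.9614.
⟨E⟩ = 3.7263, ⟨E²⟩ = 18.881.
C_V/k_B = (⟨E²⟩ − ⟨E⟩²)/(kT)² = (18.881 − 13.885)/13.616 = 0.367.

0.367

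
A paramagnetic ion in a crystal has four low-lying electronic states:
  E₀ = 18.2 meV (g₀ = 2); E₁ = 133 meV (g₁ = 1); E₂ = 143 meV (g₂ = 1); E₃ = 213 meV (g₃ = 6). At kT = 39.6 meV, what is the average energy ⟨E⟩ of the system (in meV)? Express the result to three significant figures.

Eᵢ/kT = 0.45960, 3.3586, 3.6111, 5.3788.
Z = Σ gᵢe^(−Eᵢ/kT) = 2·e^(−0.45960) + 1·e^(−3.3586) + 1·e^(−3.6111) + 6·e^(−5.3788) = 1.2631 + 0.034784 + 0.027022 + 0.027680 = 1.3526.
⟨E⟩ = Σ Eᵢ gᵢe^(−Eᵢ/kT) / Z = (18.2·1.2631 + 133·0.034784 + 143·0.027022 + 213·0.027680) / 1.3526 = 27.6 meV.

27.6 meV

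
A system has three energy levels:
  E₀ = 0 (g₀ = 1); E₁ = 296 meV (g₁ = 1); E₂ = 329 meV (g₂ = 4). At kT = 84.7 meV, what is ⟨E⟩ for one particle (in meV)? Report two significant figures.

32 meV

Eᵢ/kT = 0, 3.495, 3.884.
Z = Σ gᵢe^(−Eᵢ/kT) = 1·e^(−0) + 1·e^(−3.495) + 4·e^(−3.884) = 1.000 + 0.03035 + 0.08227 = 1.113.
⟨E⟩ = Σ Eᵢ gᵢe^(−Eᵢ/kT) / Z = (0·1.000 + 296·0.03035 + 329·0.08227) / 1.113 = 32 meV.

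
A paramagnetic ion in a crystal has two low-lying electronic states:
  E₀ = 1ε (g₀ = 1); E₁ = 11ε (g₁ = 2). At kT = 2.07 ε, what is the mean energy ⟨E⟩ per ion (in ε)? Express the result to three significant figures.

Eᵢ/kT = 0.48309, 5.3140.
Z = Σ gᵢe^(−Eᵢ/kT) = 1·e^(−0.48309) + 2·e^(−5.3140) = 0.61687 + 0.0098444 = 0.62671.
⟨E⟩ = Σ Eᵢ gᵢe^(−Eᵢ/kT) / Z = (1·0.61687 + 11·0.0098444) / 0.62671 = 1.16 ε.

1.16 ε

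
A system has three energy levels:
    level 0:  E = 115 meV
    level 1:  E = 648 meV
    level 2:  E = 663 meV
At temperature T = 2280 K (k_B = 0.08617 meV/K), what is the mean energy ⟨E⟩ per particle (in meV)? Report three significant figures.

k_BT = 0.08617 × 2280 K = 196.47 meV.
Eᵢ/kT = 0.58533, 3.2982, 3.3746.
Z = Σ e^(−Eᵢ/kT) = e^(−0.58533) + e^(−3.2982) + e^(−3.3746) = 0.55692 + 0.036950 + 0.034232 = 0.62810.
⟨E⟩ = Σ Eᵢ e^(−Eᵢ/kT) / Z = (115·0.55692 + 648·0.036950 + 663·0.034232) / 0.62810 = 176 meV.

176 meV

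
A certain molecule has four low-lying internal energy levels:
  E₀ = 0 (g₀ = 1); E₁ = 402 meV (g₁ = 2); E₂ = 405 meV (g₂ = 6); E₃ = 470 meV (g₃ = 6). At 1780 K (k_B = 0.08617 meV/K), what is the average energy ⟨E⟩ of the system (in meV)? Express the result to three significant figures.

k_BT = 0.08617 × 1780 K = 153.38 meV.
Eᵢ/kT = 0, 2.6209, 2.6405, 3.0643.
Z = Σ gᵢe^(−Eᵢ/kT) = 1·e^(−0) + 2·e^(−2.6209) + 6·e^(−2.6405) + 6·e^(−3.0643) = 1.0000 + 0.14547 + 0.42795 + 0.28012 = 1.8535.
⟨E⟩ = Σ Eᵢ gᵢe^(−Eᵢ/kT) / Z = (0·1.0000 + 402·0.14547 + 405·0.42795 + 470·0.28012) / 1.8535 = 196 meV.

196 meV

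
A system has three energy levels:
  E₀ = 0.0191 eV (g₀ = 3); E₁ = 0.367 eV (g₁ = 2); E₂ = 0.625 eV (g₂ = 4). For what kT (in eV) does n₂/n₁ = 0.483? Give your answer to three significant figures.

n₂/n₁ = (g₂/g₁) exp[−(E₂−E₁)/kT] = 0.483.
⇒ (E₂−E₁)/kT = ln((4/2)/0.483) = ln(4.1408) = 1.4209.
kT = 0.258 eV / 1.4209 = 0.182 eV.

0.182 eV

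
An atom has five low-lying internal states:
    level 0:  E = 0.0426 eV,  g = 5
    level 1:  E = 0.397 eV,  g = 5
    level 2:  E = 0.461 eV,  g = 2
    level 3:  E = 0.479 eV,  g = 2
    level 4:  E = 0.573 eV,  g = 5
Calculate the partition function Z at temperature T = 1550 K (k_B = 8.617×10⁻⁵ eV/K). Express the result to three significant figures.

k_BT = 8.617×10⁻⁵ × 1550 K = 0.13356 eV.
Eᵢ/kT = 0.31896, 2.9724, 3.4516, 3.5864, 4.2902.
Z = Σ gᵢe^(−Eᵢ/kT) = 5·e^(−0.31896) + 5·e^(−2.9724) + 2·e^(−3.4516) + 2·e^(−3.5864) + 5·e^(−4.2902) = 3.6345 + 0.25590 + 0.063390 + 0.055396 + 0.068511 = 4.0777.

Z = 4.08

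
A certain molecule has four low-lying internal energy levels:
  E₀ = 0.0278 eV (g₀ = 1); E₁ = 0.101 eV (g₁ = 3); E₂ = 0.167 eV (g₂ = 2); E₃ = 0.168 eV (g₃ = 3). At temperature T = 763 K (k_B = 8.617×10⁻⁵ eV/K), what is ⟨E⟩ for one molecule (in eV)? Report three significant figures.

k_BT = 8.617×10⁻⁵ × 763 K = 0.065748 eV.
Eᵢ/kT = 0.42283, 1.5362, 2.5400, 2.5552.
Z = Σ gᵢe^(−Eᵢ/kT) = 1·e^(−0.42283) + 3·e^(−1.5362) + 2·e^(−2.5400) + 3·e^(−2.5552) = 0.65519 + 0.64559 + 0.15773 + 0.23303 = 1.6915.
⟨E⟩ = Σ Eᵢ gᵢe^(−Eᵢ/kT) / Z = (0.0278·0.65519 + 0.101·0.64559 + 0.167·0.15773 + 0.168·0.23303) / 1.6915 = 0.0880 eV.

0.0880 eV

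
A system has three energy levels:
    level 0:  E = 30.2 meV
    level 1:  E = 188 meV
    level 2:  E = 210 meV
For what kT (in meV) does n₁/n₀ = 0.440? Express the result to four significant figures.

192.2 meV

n₁/n₀ = exp[−(E₁−E₀)/kT] = 0.440.
⇒ (E₁−E₀)/kT = ln(1/0.440) = ln(2.27273) = 0.820982.
kT = 157.8 meV / 0.820982 = 192.2 meV.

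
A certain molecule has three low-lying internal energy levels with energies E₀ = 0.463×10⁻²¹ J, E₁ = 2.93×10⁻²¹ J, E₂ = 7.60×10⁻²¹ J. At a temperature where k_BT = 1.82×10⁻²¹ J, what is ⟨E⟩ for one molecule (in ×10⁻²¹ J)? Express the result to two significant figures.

1.1 ×10⁻²¹ J

Eᵢ/kT = 0.2544, 1.610, 4.176.
Z = Σ e^(−Eᵢ/kT) = e^(−0.2544) + e^(−1.610) + e^(−4.176) = 0.7754 + 0.1999 + 0.01536 = 0.9907.
⟨E⟩ = Σ Eᵢ e^(−Eᵢ/kT) / Z = (0.463·0.7754 + 2.93·0.1999 + 7.60·0.01536) / 0.9907 = 1.1 ×10⁻²¹ J.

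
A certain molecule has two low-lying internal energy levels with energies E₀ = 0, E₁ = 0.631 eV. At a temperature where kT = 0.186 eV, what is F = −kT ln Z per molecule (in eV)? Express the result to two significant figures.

Eᵢ/kT = 0, 3.392.
Z = Σ e^(−Eᵢ/kT) = e^(−0) + e^(−3.392) = 1.000 + 0.03364 = 1.034.
F = −kT ln Z = −0.186 × ln(1.034) = −0.186 × 0.03343 = -0.0062 eV.

-0.0062 eV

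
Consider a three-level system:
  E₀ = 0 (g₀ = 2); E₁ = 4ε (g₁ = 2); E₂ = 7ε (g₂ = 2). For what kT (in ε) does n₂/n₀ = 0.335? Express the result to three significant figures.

n₂/n₀ = (g₂/g₀) exp[−(E₂−E₀)/kT] = 0.335.
⇒ (E₂−E₀)/kT = ln((2/2)/0.335) = ln(2.9851) = 1.0936.
kT = 7ε / 1.0936 = 6.40 ε.

6.40 ε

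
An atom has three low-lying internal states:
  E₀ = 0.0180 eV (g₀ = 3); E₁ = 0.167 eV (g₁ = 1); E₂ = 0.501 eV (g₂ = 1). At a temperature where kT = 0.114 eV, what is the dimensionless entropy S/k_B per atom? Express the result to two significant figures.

1.3

Eᵢ/kT = 0.1579, 1.465, 4.395.
Z = Σ gᵢe^(−Eᵢ/kT) = 3·e^(−0.1579) + 1·e^(−1.465) + 1·e^(−4.395) = 2.562 + 0.2311 + 0.01234 = 2.805.
⟨E⟩ = Σ EᵢPᵢ = 0.03240 eV.
S/k_B = ln Z + ⟨E⟩/kT = ln(2.805) + 0.03240/0.114 = 1.031 + 0.2842 = 1.3.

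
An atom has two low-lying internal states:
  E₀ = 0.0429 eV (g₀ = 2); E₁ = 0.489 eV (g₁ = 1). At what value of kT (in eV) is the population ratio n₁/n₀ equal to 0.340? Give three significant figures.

n₁/n₀ = (g₁/g₀) exp[−(E₁−E₀)/kT] = 0.340.
⇒ (E₁−E₀)/kT = ln((1/2)/0.340) = ln(1.4706) = 0.38567.
kT = 0.4461 eV / 0.38567 = 1.16 eV.

1.16 eV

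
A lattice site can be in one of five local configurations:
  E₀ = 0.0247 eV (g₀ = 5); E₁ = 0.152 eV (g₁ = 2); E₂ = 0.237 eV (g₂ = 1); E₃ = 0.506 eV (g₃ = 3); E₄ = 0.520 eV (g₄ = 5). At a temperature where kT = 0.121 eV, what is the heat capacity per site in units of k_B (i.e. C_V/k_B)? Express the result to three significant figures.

0.526

Eᵢ/kT = 0.20413, 1.2562, 1.9587, 4.1818, 4.2975.
Z = Σ gᵢe^(−Eᵢ/kT) = 5·e^(−0.20413) + 2·e^(−1.2562) + 1·e^(−1.9587) + 3·e^(−4.1818) + 5·e^(−4.2975) = 4.0768 + 0.56947 + 0.14104 + 0.045813 + 0.068013 = 4.9011.
⟨E⟩ = 0.056973 eV, ⟨E²⟩ = 0.010954 eV².
C_V/k_B = (⟨E²⟩ − ⟨E⟩²)/(kT)² = (0.010954 − 0.0032459)/0.014641 = 0.526.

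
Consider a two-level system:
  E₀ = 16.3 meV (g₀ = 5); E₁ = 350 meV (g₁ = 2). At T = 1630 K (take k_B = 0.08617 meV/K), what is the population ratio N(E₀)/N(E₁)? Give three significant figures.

26.9

k_BT = 0.08617 × 1630 K = 140.46 meV.
n₀/n₁ = (g₀/g₁) exp[−(E₀−E₁)/kT] = (5/2) × exp(−(-333.7 meV)/(140.46 meV)) = (5/2) × exp(2.3758) = 26.9.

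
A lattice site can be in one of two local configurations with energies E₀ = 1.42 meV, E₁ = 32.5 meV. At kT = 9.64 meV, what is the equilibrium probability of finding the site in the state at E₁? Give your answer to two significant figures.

Eᵢ/kT = 0.1473, 3.371.
Z = Σ e^(−Eᵢ/kT) = e^(−0.1473) + e^(−3.371) = 0.8630 + 0.03436 = 0.8974.
P₁ = e^(−E₁/kT) / Z = 0.03436/0.8974 = 0.038.

0.038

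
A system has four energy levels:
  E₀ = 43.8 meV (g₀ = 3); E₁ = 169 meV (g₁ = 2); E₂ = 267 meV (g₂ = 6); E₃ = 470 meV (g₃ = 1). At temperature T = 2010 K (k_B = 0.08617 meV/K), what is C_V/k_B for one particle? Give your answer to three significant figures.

k_BT = 0.08617 × 2010 K = 173.20 meV.
Eᵢ/kT = 0.25289, 0.97575, 1.5416, 2.7136.
Z = Σ gᵢe^(−Eᵢ/kT) = 3·e^(−0.25289) + 2·e^(−0.97575) + 6·e^(−1.5416) + 1·e^(−2.7136) = 2.3297 + 0.75382 + 1.2842 + 0.066298 = 4.4340.
⟨E⟩ = 136.10 meV, ⟨E²⟩ = 29814 meV².
C_V/k_B = (⟨E²⟩ − ⟨E⟩²)/(kT)² = (29814 − 18523)/29998 = 0.376.

0.376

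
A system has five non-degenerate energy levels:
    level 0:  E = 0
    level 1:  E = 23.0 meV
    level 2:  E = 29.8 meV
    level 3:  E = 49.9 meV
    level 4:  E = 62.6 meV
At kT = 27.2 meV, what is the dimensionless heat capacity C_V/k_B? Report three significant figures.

0.494

Eᵢ/kT = 0, 0.84559, 1.0956, 1.8346, 2.3015.
Z = Σ e^(−Eᵢ/kT) = e^(−0) + e^(−0.84559) + e^(−1.0956) + e^(−1.8346) + e^(−2.3015) = 1.0000 + 0.42930 + 0.33434 + 0.15968 + 0.10011 = 2.0234.
⟨E⟩ = 16.839 meV, ⟨E²⟩ = 649.36 meV².
C_V/k_B = (⟨E²⟩ − ⟨E⟩²)/(kT)² = (649.36 − 283.55)/739.84 = 0.494.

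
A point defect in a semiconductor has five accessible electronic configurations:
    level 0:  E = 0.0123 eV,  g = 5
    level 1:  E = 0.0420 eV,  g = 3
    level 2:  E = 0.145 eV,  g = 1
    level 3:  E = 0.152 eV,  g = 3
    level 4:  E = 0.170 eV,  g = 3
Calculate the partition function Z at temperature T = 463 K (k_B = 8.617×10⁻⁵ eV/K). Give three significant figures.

k_BT = 8.617×10⁻⁵ × 463 K = 0.039897 eV.
Eᵢ/kT = 0.30829, 1.0527, 3.6344, 3.8098, 4.2610.
Z = Σ gᵢe^(−Eᵢ/kT) = 5·e^(−0.30829) + 3·e^(−1.0527) + 1·e^(−3.6344) + 3·e^(−3.8098) + 3·e^(−4.2610) = 3.6735 + 1.0470 + 0.026400 + 0.066458 + 0.042325 = 4.8557.

Z = 4.86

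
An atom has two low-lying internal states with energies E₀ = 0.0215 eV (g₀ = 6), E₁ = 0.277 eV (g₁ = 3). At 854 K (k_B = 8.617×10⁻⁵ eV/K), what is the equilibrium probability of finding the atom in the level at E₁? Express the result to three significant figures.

0.0153

k_BT = 8.617×10⁻⁵ × 854 K = 0.073589 eV.
Eᵢ/kT = 0.29216, 3.7641.
Z = Σ gᵢe^(−Eᵢ/kT) = 6·e^(−0.29216) + 3·e^(−3.7641) = 4.4799 + 0.069565 = 4.5495.
P₁ = g₁ e^(−E₁/kT) / Z = 0.069565/4.5495 = 0.0153.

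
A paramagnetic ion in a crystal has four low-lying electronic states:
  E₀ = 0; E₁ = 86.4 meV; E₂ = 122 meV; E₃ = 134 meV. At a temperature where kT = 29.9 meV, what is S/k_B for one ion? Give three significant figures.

Eᵢ/kT = 0, 2.8896, 4.0803, 4.4816.
Z = Σ e^(−Eᵢ/kT) = e^(−0) + e^(−2.8896) + e^(−4.0803) + e^(−4.4816) = 1.0000 + 0.055598 + 0.016902 + 0.011315 = 1.0838.
⟨E⟩ = Σ EᵢPᵢ = 7.7338 meV.
S/k_B = ln Z + ⟨E⟩/kT = ln(1.0838) + 7.7338/29.9 = 0.080473 + 0.25866 = 0.339.

0.339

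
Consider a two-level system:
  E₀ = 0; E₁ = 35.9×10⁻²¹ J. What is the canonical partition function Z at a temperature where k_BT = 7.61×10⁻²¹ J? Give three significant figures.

Z = 1.01

Eᵢ/kT = 0, 4.7175.
Z = Σ e^(−Eᵢ/kT) = e^(−0) + e^(−4.7175) = 1.0000 + 0.0089375 = 1.0089.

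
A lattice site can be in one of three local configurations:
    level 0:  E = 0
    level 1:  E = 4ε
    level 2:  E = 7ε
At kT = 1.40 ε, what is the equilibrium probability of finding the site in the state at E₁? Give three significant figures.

0.0540

Eᵢ/kT = 0, 2.8571, 5.0000.
Z = Σ e^(−Eᵢ/kT) = e^(−0) + e^(−2.8571) + e^(−5.0000) = 1.0000 + 0.057435 + 0.0067379 = 1.0642.
P₁ = e^(−E₁/kT) / Z = 0.057435/1.0642 = 0.0540.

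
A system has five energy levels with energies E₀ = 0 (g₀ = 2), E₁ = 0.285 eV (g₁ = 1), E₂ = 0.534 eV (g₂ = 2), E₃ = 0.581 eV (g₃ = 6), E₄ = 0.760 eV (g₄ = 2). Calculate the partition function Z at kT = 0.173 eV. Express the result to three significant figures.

Z = 2.52

Eᵢ/kT = 0, 1.6474, 3.0867, 3.3584, 4.3931.
Z = Σ gᵢe^(−Eᵢ/kT) = 2·e^(−0) + 1·e^(−1.6474) + 2·e^(−3.0867) + 6·e^(−3.3584) + 2·e^(−4.3931) = 2.0000 + 0.19255 + 0.091305 + 0.20875 + 0.024725 = 2.5173.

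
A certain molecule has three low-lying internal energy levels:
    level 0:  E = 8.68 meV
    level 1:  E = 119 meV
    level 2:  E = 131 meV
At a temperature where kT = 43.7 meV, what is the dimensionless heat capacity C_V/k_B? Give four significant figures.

Eᵢ/kT = 0.198627, 2.72311, 2.99771.
Z = Σ e^(−Eᵢ/kT) = e^(−0.198627) + e^(−2.72311) + e^(−2.99771) = 0.819856 + 0.0656702 + 0.0499012 = 0.935427.
⟨E⟩ = 22.9501 meV, ⟨E²⟩ = 1975.65 meV².
C_V/k_B = (⟨E²⟩ − ⟨E⟩²)/(kT)² = (1975.65 − 526.707)/1909.69 = 0.7587.

0.7587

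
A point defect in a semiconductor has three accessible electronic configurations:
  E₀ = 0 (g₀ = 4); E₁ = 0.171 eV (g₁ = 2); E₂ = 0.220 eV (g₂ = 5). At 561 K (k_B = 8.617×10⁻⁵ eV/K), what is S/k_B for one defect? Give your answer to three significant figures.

1.52

k_BT = 8.617×10⁻⁵ × 561 K = 0.048341 eV.
Eᵢ/kT = 0, 3.5374, 4.5510.
Z = Σ gᵢe^(−Eᵢ/kT) = 4·e^(−0) + 2·e^(−3.5374) + 5·e^(−4.5510) = 4.0000 + 0.058178 + 0.052783 = 4.1110.
⟨E⟩ = Σ EᵢPᵢ = 0.0052446 eV.
S/k_B = ln Z + ⟨E⟩/kT = ln(4.1110) + 0.0052446/0.048341 = 1.4137 + 0.10849 = 1.52.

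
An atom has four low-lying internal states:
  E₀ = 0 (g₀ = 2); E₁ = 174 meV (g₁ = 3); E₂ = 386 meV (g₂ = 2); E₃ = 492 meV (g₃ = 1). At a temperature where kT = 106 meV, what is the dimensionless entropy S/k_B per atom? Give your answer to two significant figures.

Eᵢ/kT = 0, 1.642, 3.642, 4.642.
Z = Σ gᵢe^(−Eᵢ/kT) = 2·e^(−0) + 3·e^(−1.642) + 2·e^(−3.642) + 1·e^(−4.642) = 2.000 + 0.5808 + 0.05240 + 0.009638 = 2.643.
⟨E⟩ = Σ EᵢPᵢ = 47.68 meV.
S/k_B = ln Z + ⟨E⟩/kT = ln(2.643) + 47.68/106 = 0.9719 + 0.4498 = 1.4.

1.4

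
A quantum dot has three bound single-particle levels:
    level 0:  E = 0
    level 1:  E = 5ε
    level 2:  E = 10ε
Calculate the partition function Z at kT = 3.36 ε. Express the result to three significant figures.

Eᵢ/kT = 0, 1.4881, 2.9762.
Z = Σ e^(−Eᵢ/kT) = e^(−0) + e^(−1.4881) + e^(−2.9762) = 1.0000 + 0.22580 + 0.050986 = 1.2768.

Z = 1.28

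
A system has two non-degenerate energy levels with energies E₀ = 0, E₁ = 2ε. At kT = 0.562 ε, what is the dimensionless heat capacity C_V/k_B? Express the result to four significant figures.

0.3409

Eᵢ/kT = 0, 3.55872.
Z = Σ e^(−Eᵢ/kT) = e^(−0) + e^(−3.55872) = 1.00000 + 0.0284752 = 1.02848.
⟨E⟩ = 0.0553734 ε, ⟨E²⟩ = 0.110747 ε².
C_V/k_B = (⟨E²⟩ − ⟨E⟩²)/(kT)² = (0.110747 − 0.00306621)/0.315844 = 0.3409.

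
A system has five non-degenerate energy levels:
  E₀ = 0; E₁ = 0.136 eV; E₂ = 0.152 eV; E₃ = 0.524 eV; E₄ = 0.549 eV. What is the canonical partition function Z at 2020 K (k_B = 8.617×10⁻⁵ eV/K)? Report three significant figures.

Z = 1.97

k_BT = 8.617×10⁻⁵ × 2020 K = 0.17406 eV.
Eᵢ/kT = 0, 0.78134, 0.87326, 3.0105, 3.1541.
Z = Σ e^(−Eᵢ/kT) = e^(−0) + e^(−0.78134) + e^(−0.87326) + e^(−3.0105) + e^(−3.1541) = 1.0000 + 0.45779 + 0.41759 + 0.049267 + 0.042677 = 1.9673.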